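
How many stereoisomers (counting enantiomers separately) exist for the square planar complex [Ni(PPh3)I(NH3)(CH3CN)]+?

A square has two trans pairs of vertices; adjacent vertices are cis.
There are 3 geometric isomers: (CH3CN/NH3 trans, I/PPh3 trans); (CH3CN/PPh3 trans, I/NH3 trans); (CH3CN/I trans, NH3/PPh3 trans).
Each arrangement has an internal mirror plane or centre of symmetry, so none is chiral.

3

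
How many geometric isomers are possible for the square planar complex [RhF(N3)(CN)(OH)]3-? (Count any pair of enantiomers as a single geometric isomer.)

In a square planar complex each vertex has one trans partner and two cis neighbours.
The distinct arrangements are (3 in all): (CN/N3 trans, F/OH trans); (CN/OH trans, F/N3 trans); (CN/F trans, N3/OH trans).

3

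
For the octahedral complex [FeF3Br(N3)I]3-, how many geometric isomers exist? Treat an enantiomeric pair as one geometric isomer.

4

The six octahedral sites form three mutually perpendicular trans pairs.
There are 4 geometric isomers: F mer (3 arrangements); F fac (chiral).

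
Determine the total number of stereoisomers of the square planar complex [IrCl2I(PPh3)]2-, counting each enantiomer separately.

A square has two trans pairs of vertices; adjacent vertices are cis.
There are 2 geometric isomers: Cl cis; Cl trans.
Each arrangement has an internal mirror plane or centre of symmetry, so none is chiral.

2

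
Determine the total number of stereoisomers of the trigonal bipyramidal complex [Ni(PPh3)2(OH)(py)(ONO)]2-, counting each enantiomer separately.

Placing the ligands in turn and identifying arrangements related by rotation or reflection leaves 7 distinct geometric isomers.
Of these, 3 lack any improper symmetry element and so occur as enantiomeric pairs, giving 7 + 3 = 10 stereoisomers in total.

10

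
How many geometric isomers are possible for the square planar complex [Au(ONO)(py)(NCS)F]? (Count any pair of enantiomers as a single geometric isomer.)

3

In a square planar complex each vertex has one trans partner and two cis neighbours.
Systematic placement gives 3 geometric isomers: (F/ONO trans, NCS/py trans); (F/py trans, NCS/ONO trans); (F/NCS trans, ONO/py trans).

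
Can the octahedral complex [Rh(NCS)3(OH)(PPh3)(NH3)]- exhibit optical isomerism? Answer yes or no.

There are 4 geometric isomers: NCS mer (3 arrangements); NCS fac (chiral).
One of these lacks any improper symmetry element and so occurs as an enantiomeric pair, giving 4 + 1 = 5 stereoisomers in total.

yes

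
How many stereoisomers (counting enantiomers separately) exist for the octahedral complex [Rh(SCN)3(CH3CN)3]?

Systematic placement gives 2 geometric isomers: SCN mer; SCN fac.
Each arrangement has an internal mirror plane or centre of symmetry, so none is chiral.

2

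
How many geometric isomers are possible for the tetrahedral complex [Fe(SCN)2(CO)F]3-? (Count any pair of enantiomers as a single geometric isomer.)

1

All four vertices of a tetrahedron are equivalent and mutually adjacent, so cis/trans isomerism cannot arise.
Only one geometric arrangement is possible.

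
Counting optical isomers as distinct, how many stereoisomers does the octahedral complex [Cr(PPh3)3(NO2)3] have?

2

Working through the distinct placements yields 2 geometric isomers: PPh3 mer; PPh3 fac.
Each arrangement has an internal mirror plane or centre of symmetry, so none is chiral.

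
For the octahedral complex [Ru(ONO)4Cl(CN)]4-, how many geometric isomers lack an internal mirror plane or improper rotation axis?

0

Systematic placement gives 2 geometric isomers: Cl and CN mutually trans; Cl and CN mutually cis.
Each arrangement has an internal mirror plane or centre of symmetry, so none is chiral.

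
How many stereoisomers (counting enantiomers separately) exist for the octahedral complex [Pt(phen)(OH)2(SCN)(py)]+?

6

An octahedron has six vertices in three trans pairs; every non-trans pair is cis.
Each phen is bidentate and must span two cis positions.
The distinct arrangements are (4 in all): OH trans; OH cis (3 arrangements, 2 chiral).
Of these, 2 lack any improper symmetry element and so occur as enantiomeric pairs, giving 4 + 2 = 6 stereoisomers in total.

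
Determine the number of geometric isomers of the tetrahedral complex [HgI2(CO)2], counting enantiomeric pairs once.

In a tetrahedral complex all four positions are equivalent and every pair of ligands is adjacent — there is no cis/trans distinction.
Only one geometric arrangement is possible.

1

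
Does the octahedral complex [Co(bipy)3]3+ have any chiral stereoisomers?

The six octahedral sites form three mutually perpendicular trans pairs.
Each bipy is bidentate and must span two cis positions.
Only one geometric arrangement is possible; it has no improper symmetry element, so it exists as a pair of enantiomers (2 stereoisomers).

yes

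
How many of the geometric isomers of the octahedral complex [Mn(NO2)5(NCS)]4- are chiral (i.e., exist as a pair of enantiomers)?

0

The six octahedral sites form three mutually perpendicular trans pairs.
Only one geometric arrangement is possible.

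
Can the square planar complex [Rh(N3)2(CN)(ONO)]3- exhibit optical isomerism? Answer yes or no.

no

In a square planar complex each vertex has one trans partner and two cis neighbours.
Working through the distinct placements yields 2 geometric isomers: N3 cis; N3 trans.
Each arrangement has an internal mirror plane or centre of symmetry, so none is chiral.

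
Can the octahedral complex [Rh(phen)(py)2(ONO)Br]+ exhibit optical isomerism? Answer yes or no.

yes

In an octahedral complex each vertex has one trans partner and four cis neighbours.
Each phen is bidentate and must span two cis positions.
The distinct arrangements are (4 in all): py cis (3 arrangements, 2 chiral); py trans.
Of these, 2 lack any improper symmetry element and so occur as enantiomeric pairs, giving 4 + 2 = 6 stereoisomers in total.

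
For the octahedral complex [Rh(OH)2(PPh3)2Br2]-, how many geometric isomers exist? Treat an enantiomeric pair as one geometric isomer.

In an octahedral complex each vertex has one trans partner and four cis neighbours.
Working through the distinct placements yields 5 geometric isomers: OH trans, PPh3 trans, Br trans; OH cis, PPh3 cis, Br trans; OH cis, PPh3 trans, Br cis; OH cis, PPh3 cis, Br cis (chiral); OH trans, PPh3 cis, Br cis.

5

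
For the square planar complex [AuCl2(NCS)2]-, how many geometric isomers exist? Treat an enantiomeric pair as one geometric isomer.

In a square planar complex each vertex has one trans partner and two cis neighbours.
Working through the distinct placements yields 2 geometric isomers: Cl cis; Cl trans.

2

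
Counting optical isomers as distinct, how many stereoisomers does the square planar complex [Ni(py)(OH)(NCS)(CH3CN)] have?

3

In a square planar complex each vertex has one trans partner and two cis neighbours.
The distinct arrangements are (3 in all): (CH3CN/OH trans, NCS/py trans); (CH3CN/py trans, NCS/OH trans); (CH3CN/NCS trans, OH/py trans).
Each arrangement has an internal mirror plane or centre of symmetry, so none is chiral.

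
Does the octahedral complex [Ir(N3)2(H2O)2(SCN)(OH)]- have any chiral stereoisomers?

An octahedron has six vertices in three trans pairs; every non-trans pair is cis.
There are 6 geometric isomers: N3 trans, H2O trans; N3 cis, H2O trans; N3 cis, H2O cis (3 arrangements, 2 chiral); N3 trans, H2O cis.
Of these, 2 lack any improper symmetry element and so occur as enantiomeric pairs, giving 6 + 2 = 8 stereoisomers in total.

yes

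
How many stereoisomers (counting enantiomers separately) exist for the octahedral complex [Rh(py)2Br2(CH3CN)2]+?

The six octahedral sites form three mutually perpendicular trans pairs.
The distinct arrangements are (5 in all): py trans, Br trans, CH3CN trans; py cis, Br trans, CH3CN cis; py trans, Br cis, CH3CN cis; py cis, Br cis, CH3CN cis (chiral); py cis, Br cis, CH3CN trans.
One of these lacks any improper symmetry element and so occurs as an enantiomeric pair, giving 5 + 1 = 6 stereoisomers in total.

6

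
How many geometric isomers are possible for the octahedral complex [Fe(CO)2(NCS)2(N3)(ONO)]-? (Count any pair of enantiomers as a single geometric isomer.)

6

An octahedron has six vertices in three trans pairs; every non-trans pair is cis.
The distinct arrangements are (6 in all): CO trans, NCS cis; CO trans, NCS trans; CO cis, NCS cis (3 arrangements, 2 chiral); CO cis, NCS trans.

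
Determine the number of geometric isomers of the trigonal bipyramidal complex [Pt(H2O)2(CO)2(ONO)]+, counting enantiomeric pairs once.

In a trigonal bipyramid the two axial positions differ from the three equatorial ones.
Exhaustive case analysis gives 5 geometric isomers.

5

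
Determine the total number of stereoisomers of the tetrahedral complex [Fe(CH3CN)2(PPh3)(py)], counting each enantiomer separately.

In a tetrahedral complex all four positions are equivalent and every pair of ligands is adjacent — there is no cis/trans distinction.
Only one geometric arrangement is possible.

1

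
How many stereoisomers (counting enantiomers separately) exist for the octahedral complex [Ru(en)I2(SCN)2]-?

4

An octahedron has six vertices in three trans pairs; every non-trans pair is cis.
Each en is bidentate and must span two cis positions.
There are 3 geometric isomers: I trans, SCN cis; I cis, SCN cis (chiral); I cis, SCN trans.
One of these lacks any improper symmetry element and so occurs as an enantiomeric pair, giving 3 + 1 = 4 stereoisomers in total.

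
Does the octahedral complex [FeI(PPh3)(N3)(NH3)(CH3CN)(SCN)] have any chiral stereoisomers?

Systematic enumeration (placing each ligand type in turn and discarding arrangements equivalent by rotation or reflection) gives 15 geometric isomers.
Of these, 15 lack any improper symmetry element and so occur as enantiomeric pairs, giving 15 + 15 = 30 stereoisomers in total.

yes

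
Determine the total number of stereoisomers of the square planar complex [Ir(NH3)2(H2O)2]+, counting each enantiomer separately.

2

In a square planar complex each vertex has one trans partner and two cis neighbours.
There are 2 geometric isomers: NH3 cis; NH3 trans.
Each arrangement has an internal mirror plane or centre of symmetry, so none is chiral.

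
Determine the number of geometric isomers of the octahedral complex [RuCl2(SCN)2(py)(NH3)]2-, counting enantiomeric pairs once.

An octahedron has six vertices in three trans pairs; every non-trans pair is cis.
There are 6 geometric isomers: Cl trans, SCN cis; Cl trans, SCN trans; Cl cis, SCN cis (3 arrangements, 2 chiral); Cl cis, SCN trans.

6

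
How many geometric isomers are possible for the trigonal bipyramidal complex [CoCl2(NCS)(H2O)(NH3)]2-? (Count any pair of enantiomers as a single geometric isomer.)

A trigonal bipyramid has two axial and three equatorial sites, which are chemically inequivalent.
Systematic enumeration (placing each ligand type in turn and discarding arrangements equivalent by rotation or reflection) gives 7 geometric isomers.

7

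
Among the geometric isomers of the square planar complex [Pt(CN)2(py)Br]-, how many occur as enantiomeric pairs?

A square has two trans pairs of vertices; adjacent vertices are cis.
The distinct arrangements are (2 in all): CN cis; CN trans.
Each arrangement has an internal mirror plane or centre of symmetry, so none is chiral.

0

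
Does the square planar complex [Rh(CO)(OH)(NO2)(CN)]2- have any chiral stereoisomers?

In a square planar complex each vertex has one trans partner and two cis neighbours.
There are 3 geometric isomers: (CN/NO2 trans, CO/OH trans); (CN/OH trans, CO/NO2 trans); (CN/CO trans, NO2/OH trans).
Each arrangement has an internal mirror plane or centre of symmetry, so none is chiral.

no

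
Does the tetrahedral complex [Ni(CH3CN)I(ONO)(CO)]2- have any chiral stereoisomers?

yes

Only one geometric arrangement is possible; it has no improper symmetry element, so it exists as a pair of enantiomers (2 stereoisomers).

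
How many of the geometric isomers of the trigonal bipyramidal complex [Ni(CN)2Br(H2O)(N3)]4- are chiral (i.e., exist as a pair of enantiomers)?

A trigonal bipyramid has two axial and three equatorial sites, which are chemically inequivalent.
Exhaustive case analysis gives 7 geometric isomers.
Of these, 3 lack any improper symmetry element and so occur as enantiomeric pairs, giving 7 + 3 = 10 stereoisomers in total.

3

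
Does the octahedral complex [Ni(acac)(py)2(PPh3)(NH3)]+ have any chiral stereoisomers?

yes

An octahedron has six vertices in three trans pairs; every non-trans pair is cis.
Each acac is bidentate and must span two cis positions.
There are 4 geometric isomers: py cis (3 arrangements, 2 chiral); py trans.
Of these, 2 lack any improper symmetry element and so occur as enantiomeric pairs, giving 4 + 2 = 6 stereoisomers in total.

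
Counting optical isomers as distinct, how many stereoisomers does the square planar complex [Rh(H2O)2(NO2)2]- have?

The distinct arrangements are (2 in all): H2O cis; H2O trans.
Each arrangement has an internal mirror plane or centre of symmetry, so none is chiral.

2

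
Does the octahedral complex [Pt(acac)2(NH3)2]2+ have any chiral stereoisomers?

yes

In an octahedral complex each vertex has one trans partner and four cis neighbours.
Each acac is bidentate and must span two cis positions.
Working through the distinct placements yields 2 geometric isomers: NH3 trans; NH3 cis (chiral).
One of these lacks any improper symmetry element and so occurs as an enantiomeric pair, giving 2 + 1 = 3 stereoisomers in total.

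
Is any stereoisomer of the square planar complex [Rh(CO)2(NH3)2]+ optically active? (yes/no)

no

In a square planar complex each vertex has one trans partner and two cis neighbours.
Working through the distinct placements yields 2 geometric isomers: CO cis; CO trans.
Each arrangement has an internal mirror plane or centre of symmetry, so none is chiral.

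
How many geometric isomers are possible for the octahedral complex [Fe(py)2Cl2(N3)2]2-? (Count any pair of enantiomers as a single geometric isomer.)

The distinct arrangements are (5 in all): py trans, Cl trans, N3 trans; py cis, Cl trans, N3 cis; py trans, Cl cis, N3 cis; py cis, Cl cis, N3 cis (chiral); py cis, Cl cis, N3 trans.

5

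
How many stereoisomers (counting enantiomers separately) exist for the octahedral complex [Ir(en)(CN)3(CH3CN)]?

In an octahedral complex each vertex has one trans partner and four cis neighbours.
Each en is bidentate and must span two cis positions.
There are 2 geometric isomers: CN fac; CN mer.
Each arrangement has an internal mirror plane or centre of symmetry, so none is chiral.

2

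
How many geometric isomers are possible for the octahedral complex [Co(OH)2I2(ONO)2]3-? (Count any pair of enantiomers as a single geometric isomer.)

5

In an octahedral complex each vertex has one trans partner and four cis neighbours.
Systematic placement gives 5 geometric isomers: OH trans, I trans, ONO trans; OH cis, I trans, ONO cis; OH cis, I cis, ONO trans; OH cis, I cis, ONO cis (chiral); OH trans, I cis, ONO cis.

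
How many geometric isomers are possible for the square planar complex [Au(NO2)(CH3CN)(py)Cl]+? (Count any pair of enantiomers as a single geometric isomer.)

In a square planar complex each vertex has one trans partner and two cis neighbours.
There are 3 geometric isomers: (CH3CN/NO2 trans, Cl/py trans); (CH3CN/py trans, Cl/NO2 trans); (CH3CN/Cl trans, NO2/py trans).

3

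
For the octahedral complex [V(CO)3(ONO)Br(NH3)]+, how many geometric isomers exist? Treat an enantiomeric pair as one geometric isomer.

In an octahedral complex each vertex has one trans partner and four cis neighbours.
There are 4 geometric isomers: CO mer (3 arrangements); CO fac (chiral).

4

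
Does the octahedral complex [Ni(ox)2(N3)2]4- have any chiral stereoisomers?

yes

In an octahedral complex each vertex has one trans partner and four cis neighbours.
Each ox is bidentate and must span two cis positions.
The distinct arrangements are (2 in all): N3 trans; N3 cis (chiral).
One of these lacks any improper symmetry element and so occurs as an enantiomeric pair, giving 2 + 1 = 3 stereoisomers in total.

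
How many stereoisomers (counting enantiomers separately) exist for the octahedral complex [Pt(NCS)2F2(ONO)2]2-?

The six octahedral sites form three mutually perpendicular trans pairs.
Systematic placement gives 5 geometric isomers: NCS trans, F trans, ONO trans; NCS cis, F trans, ONO cis; NCS cis, F cis, ONO trans; NCS cis, F cis, ONO cis (chiral); NCS trans, F cis, ONO cis.
One of these lacks any improper symmetry element and so occurs as an enantiomeric pair, giving 5 + 1 = 6 stereoisomers in total.

6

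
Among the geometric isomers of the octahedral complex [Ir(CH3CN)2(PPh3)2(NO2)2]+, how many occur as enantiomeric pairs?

1

An octahedron has six vertices in three trans pairs; every non-trans pair is cis.
There are 5 geometric isomers: CH3CN trans, PPh3 trans, NO2 trans; CH3CN trans, PPh3 cis, NO2 cis; CH3CN cis, PPh3 trans, NO2 cis; CH3CN cis, PPh3 cis, NO2 cis (chiral); CH3CN cis, PPh3 cis, NO2 trans.
One of these lacks any improper symmetry element and so occurs as an enantiomeric pair, giving 5 + 1 = 6 stereoisomers in total.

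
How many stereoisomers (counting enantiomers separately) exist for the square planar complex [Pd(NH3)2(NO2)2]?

2

Systematic placement gives 2 geometric isomers: NH3 cis; NH3 trans.
Each arrangement has an internal mirror plane or centre of symmetry, so none is chiral.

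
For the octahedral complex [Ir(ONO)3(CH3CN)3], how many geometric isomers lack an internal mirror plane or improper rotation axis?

0

An octahedron has six vertices in three trans pairs; every non-trans pair is cis.
The distinct arrangements are (2 in all): ONO mer; ONO fac.
Each arrangement has an internal mirror plane or centre of symmetry, so none is chiral.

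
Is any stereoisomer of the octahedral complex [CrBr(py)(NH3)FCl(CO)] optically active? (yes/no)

An octahedron has six vertices in three trans pairs; every non-trans pair is cis.
Systematic enumeration (placing each ligand type in turn and discarding arrangements equivalent by rotation or reflection) gives 15 geometric isomers.
Of these, 15 lack any improper symmetry element and so occur as enantiomeric pairs, giving 15 + 15 = 30 stereoisomers in total.

yes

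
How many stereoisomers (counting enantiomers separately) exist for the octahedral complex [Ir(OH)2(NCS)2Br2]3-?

6

An octahedron has six vertices in three trans pairs; every non-trans pair is cis.
The distinct arrangements are (5 in all): OH trans, NCS trans, Br trans; OH cis, NCS cis, Br trans; OH trans, NCS cis, Br cis; OH cis, NCS cis, Br cis (chiral); OH cis, NCS trans, Br cis.
One of these lacks any improper symmetry element and so occurs as an enantiomeric pair, giving 5 + 1 = 6 stereoisomers in total.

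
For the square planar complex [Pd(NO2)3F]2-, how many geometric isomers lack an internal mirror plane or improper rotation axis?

A square has two trans pairs of vertices; adjacent vertices are cis.
Only one geometric arrangement is possible.

0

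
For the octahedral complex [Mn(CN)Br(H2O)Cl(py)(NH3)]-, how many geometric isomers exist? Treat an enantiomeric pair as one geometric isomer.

15

The six octahedral sites form three mutually perpendicular trans pairs.
Systematic enumeration (placing each ligand type in turn and discarding arrangements equivalent by rotation or reflection) gives 15 geometric isomers.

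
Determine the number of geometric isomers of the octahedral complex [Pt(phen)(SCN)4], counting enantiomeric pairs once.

1

An octahedron has six vertices in three trans pairs; every non-trans pair is cis.
Each phen is bidentate and must span two cis positions.
Only one geometric arrangement is possible.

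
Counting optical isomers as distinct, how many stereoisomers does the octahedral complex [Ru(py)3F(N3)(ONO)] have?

5

An octahedron has six vertices in three trans pairs; every non-trans pair is cis.
There are 4 geometric isomers: py mer (3 arrangements); py fac (chiral).
One of these lacks any improper symmetry element and so occurs as an enantiomeric pair, giving 4 + 1 = 5 stereoisomers in total.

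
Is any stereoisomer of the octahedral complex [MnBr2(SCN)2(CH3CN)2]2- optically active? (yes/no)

In an octahedral complex each vertex has one trans partner and four cis neighbours.
The distinct arrangements are (5 in all): Br trans, SCN trans, CH3CN trans; Br trans, SCN cis, CH3CN cis; Br cis, SCN trans, CH3CN cis; Br cis, SCN cis, CH3CN cis (chiral); Br cis, SCN cis, CH3CN trans.
One of these lacks any improper symmetry element and so occurs as an enantiomeric pair, giving 5 + 1 = 6 stereoisomers in total.

yes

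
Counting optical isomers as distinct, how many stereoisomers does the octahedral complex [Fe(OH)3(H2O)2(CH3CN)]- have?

3

In an octahedral complex each vertex has one trans partner and four cis neighbours.
Working through the distinct placements yields 3 geometric isomers: OH mer, H2O cis; OH mer, H2O trans; OH fac, H2O cis.
Each arrangement has an internal mirror plane or centre of symmetry, so none is chiral.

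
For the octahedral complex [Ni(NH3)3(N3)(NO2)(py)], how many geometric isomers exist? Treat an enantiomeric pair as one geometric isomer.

An octahedron has six vertices in three trans pairs; every non-trans pair is cis.
There are 4 geometric isomers: NH3 mer (3 arrangements); NH3 fac (chiral).

4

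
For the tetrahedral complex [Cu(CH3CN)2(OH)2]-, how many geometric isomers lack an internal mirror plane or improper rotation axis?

0

In a tetrahedral complex all four positions are equivalent and every pair of ligands is adjacent — there is no cis/trans distinction.
Only one geometric arrangement is possible.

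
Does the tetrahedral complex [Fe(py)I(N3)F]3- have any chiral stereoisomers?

In a tetrahedral complex all four positions are equivalent and every pair of ligands is adjacent — there is no cis/trans distinction.
Only one geometric arrangement is possible; it has no improper symmetry element, so it exists as a pair of enantiomers (2 stereoisomers).

yes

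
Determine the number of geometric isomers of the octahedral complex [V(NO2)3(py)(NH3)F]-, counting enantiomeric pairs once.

An octahedron has six vertices in three trans pairs; every non-trans pair is cis.
Working through the distinct placements yields 4 geometric isomers: NO2 mer (3 arrangements); NO2 fac (chiral).

4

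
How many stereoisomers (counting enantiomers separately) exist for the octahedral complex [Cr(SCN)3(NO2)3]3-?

An octahedron has six vertices in three trans pairs; every non-trans pair is cis.
Working through the distinct placements yields 2 geometric isomers: SCN mer; SCN fac.
Each arrangement has an internal mirror plane or centre of symmetry, so none is chiral.

2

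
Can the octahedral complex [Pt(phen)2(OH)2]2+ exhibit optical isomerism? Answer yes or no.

yes

The six octahedral sites form three mutually perpendicular trans pairs.
Each phen is bidentate and must span two cis positions.
The distinct arrangements are (2 in all): OH trans; OH cis (chiral).
One of these lacks any improper symmetry element and so occurs as an enantiomeric pair, giving 2 + 1 = 3 stereoisomers in total.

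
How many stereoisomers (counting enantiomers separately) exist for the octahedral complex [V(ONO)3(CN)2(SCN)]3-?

3

The distinct arrangements are (3 in all): ONO mer, CN trans; ONO fac, CN cis; ONO mer, CN cis.
Each arrangement has an internal mirror plane or centre of symmetry, so none is chiral.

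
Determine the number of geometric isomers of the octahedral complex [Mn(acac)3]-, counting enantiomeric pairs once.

The six octahedral sites form three mutually perpendicular trans pairs.
Each acac is bidentate and must span two cis positions.
Only one geometric arrangement is possible; it has no improper symmetry element, so it exists as a pair of enantiomers (2 stereoisomers).

1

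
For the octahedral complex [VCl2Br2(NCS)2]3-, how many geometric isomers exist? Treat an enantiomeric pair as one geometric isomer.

In an octahedral complex each vertex has one trans partner and four cis neighbours.
Working through the distinct placements yields 5 geometric isomers: Cl trans, Br trans, NCS trans; Cl cis, Br trans, NCS cis; Cl cis, Br cis, NCS trans; Cl cis, Br cis, NCS cis (chiral); Cl trans, Br cis, NCS cis.

5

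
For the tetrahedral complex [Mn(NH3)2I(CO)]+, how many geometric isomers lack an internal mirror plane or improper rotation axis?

In a tetrahedral complex all four positions are equivalent and every pair of ligands is adjacent — there is no cis/trans distinction.
Only one geometric arrangement is possible.

0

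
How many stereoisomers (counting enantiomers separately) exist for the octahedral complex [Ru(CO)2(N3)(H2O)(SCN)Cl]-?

Exhaustive case analysis gives 9 geometric isomers.
Of these, 6 lack any improper symmetry element and so occur as enantiomeric pairs, giving 9 + 6 = 15 stereoisomers in total.

15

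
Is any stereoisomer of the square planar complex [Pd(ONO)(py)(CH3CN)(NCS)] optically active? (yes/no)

In a square planar complex each vertex has one trans partner and two cis neighbours.
The distinct arrangements are (3 in all): (CH3CN/ONO trans, NCS/py trans); (CH3CN/py trans, NCS/ONO trans); (CH3CN/NCS trans, ONO/py trans).
Each arrangement has an internal mirror plane or centre of symmetry, so none is chiral.

no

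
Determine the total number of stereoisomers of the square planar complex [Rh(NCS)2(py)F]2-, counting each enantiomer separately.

Systematic placement gives 2 geometric isomers: NCS cis; NCS trans.
Each arrangement has an internal mirror plane or centre of symmetry, so none is chiral.

2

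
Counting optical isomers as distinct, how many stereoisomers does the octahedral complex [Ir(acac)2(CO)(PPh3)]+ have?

3

In an octahedral complex each vertex has one trans partner and four cis neighbours.
Each acac is bidentate and must span two cis positions.
Working through the distinct placements yields 2 geometric isomers: CO and PPh3 mutually trans; CO and PPh3 mutually cis (chiral).
One of these lacks any improper symmetry element and so occurs as an enantiomeric pair, giving 2 + 1 = 3 stereoisomers in total.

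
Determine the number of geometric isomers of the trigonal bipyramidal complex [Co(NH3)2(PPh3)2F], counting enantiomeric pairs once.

In a trigonal bipyramid the two axial positions differ from the three equatorial ones.
Systematic enumeration (placing each ligand type in turn and discarding arrangements equivalent by rotation or reflection) gives 5 geometric isomers.

5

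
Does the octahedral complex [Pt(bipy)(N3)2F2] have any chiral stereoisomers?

In an octahedral complex each vertex has one trans partner and four cis neighbours.
Each bipy is bidentate and must span two cis positions.
There are 3 geometric isomers: N3 cis, F trans; N3 cis, F cis (chiral); N3 trans, F cis.
One of these lacks any improper symmetry element and so occurs as an enantiomeric pair, giving 3 + 1 = 4 stereoisomers in total.

yes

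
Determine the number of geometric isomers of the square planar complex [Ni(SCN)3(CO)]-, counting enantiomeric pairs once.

1

A square has two trans pairs of vertices; adjacent vertices are cis.
Only one geometric arrangement is possible.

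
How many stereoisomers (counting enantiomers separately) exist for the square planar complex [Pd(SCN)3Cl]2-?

1

In a square planar complex each vertex has one trans partner and two cis neighbours.
Only one geometric arrangement is possible.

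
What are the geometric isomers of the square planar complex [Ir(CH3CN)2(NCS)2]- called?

In a square planar complex each vertex has one trans partner and two cis neighbours.
There are 2 geometric isomers: CH3CN cis; CH3CN trans.

cis and trans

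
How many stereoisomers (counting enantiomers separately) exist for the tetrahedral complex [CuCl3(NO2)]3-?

Only one geometric arrangement is possible.

1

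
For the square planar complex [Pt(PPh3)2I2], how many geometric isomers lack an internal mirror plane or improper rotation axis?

0

In a square planar complex each vertex has one trans partner and two cis neighbours.
Systematic placement gives 2 geometric isomers: PPh3 cis; PPh3 trans.
Each arrangement has an internal mirror plane or centre of symmetry, so none is chiral.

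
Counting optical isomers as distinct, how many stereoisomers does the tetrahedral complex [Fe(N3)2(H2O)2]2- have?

1

Only one geometric arrangement is possible.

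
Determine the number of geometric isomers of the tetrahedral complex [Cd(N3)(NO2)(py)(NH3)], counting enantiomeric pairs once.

All four vertices of a tetrahedron are equivalent and mutually adjacent, so cis/trans isomerism cannot arise.
Only one geometric arrangement is possible; it has no improper symmetry element, so it exists as a pair of enantiomers (2 stereoisomers).

1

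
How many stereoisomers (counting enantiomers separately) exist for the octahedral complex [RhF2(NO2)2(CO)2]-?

In an octahedral complex each vertex has one trans partner and four cis neighbours.
There are 5 geometric isomers: F trans, NO2 trans, CO trans; F cis, NO2 cis, CO trans; F cis, NO2 trans, CO cis; F cis, NO2 cis, CO cis (chiral); F trans, NO2 cis, CO cis.
One of these lacks any improper symmetry element and so occurs as an enantiomeric pair, giving 5 + 1 = 6 stereoisomers in total.

6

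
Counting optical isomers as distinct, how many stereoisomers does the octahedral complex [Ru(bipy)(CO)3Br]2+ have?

2

In an octahedral complex each vertex has one trans partner and four cis neighbours.
Each bipy is bidentate and must span two cis positions.
The distinct arrangements are (2 in all): CO fac; CO mer.
Each arrangement has an internal mirror plane or centre of symmetry, so none is chiral.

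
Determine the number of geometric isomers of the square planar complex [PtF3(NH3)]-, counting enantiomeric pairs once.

A square has two trans pairs of vertices; adjacent vertices are cis.
Only one geometric arrangement is possible.

1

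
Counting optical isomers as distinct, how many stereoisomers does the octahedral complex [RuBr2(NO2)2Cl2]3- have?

An octahedron has six vertices in three trans pairs; every non-trans pair is cis.
The distinct arrangements are (5 in all): Br trans, NO2 trans, Cl trans; Br trans, NO2 cis, Cl cis; Br cis, NO2 trans, Cl cis; Br cis, NO2 cis, Cl cis (chiral); Br cis, NO2 cis, Cl trans.
One of these lacks any improper symmetry element and so occurs as an enantiomeric pair, giving 5 + 1 = 6 stereoisomers in total.

6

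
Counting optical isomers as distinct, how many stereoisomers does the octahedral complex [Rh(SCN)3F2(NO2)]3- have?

The distinct arrangements are (3 in all): SCN mer, F trans; SCN mer, F cis; SCN fac, F cis.
Each arrangement has an internal mirror plane or centre of symmetry, so none is chiral.

3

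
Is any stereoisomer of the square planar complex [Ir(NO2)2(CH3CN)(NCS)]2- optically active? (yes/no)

The distinct arrangements are (2 in all): NO2 cis; NO2 trans.
Each arrangement has an internal mirror plane or centre of symmetry, so none is chiral.

no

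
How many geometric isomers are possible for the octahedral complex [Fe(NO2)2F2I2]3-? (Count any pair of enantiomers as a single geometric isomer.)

5

Working through the distinct placements yields 5 geometric isomers: NO2 trans, F trans, I trans; NO2 cis, F trans, I cis; NO2 trans, F cis, I cis; NO2 cis, F cis, I cis (chiral); NO2 cis, F cis, I trans.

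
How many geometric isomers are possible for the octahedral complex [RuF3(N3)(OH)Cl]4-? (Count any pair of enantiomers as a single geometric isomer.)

4

The six octahedral sites form three mutually perpendicular trans pairs.
Systematic placement gives 4 geometric isomers: F mer (3 arrangements); F fac (chiral).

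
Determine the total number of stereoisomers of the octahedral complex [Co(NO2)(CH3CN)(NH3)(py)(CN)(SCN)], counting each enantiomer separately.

30

The six octahedral sites form three mutually perpendicular trans pairs.
Exhaustive case analysis gives 15 geometric isomers.
Of these, 15 lack any improper symmetry element and so occur as enantiomeric pairs, giving 15 + 15 = 30 stereoisomers in total.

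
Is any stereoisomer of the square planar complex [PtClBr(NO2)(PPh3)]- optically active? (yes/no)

no

A square has two trans pairs of vertices; adjacent vertices are cis.
Working through the distinct placements yields 3 geometric isomers: (Br/NO2 trans, Cl/PPh3 trans); (Br/PPh3 trans, Cl/NO2 trans); (Br/Cl trans, NO2/PPh3 trans).
Each arrangement has an internal mirror plane or centre of symmetry, so none is chiral.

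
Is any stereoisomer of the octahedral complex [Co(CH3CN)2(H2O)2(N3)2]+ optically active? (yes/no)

yes

Systematic placement gives 5 geometric isomers: CH3CN trans, H2O trans, N3 trans; CH3CN trans, H2O cis, N3 cis; CH3CN cis, H2O cis, N3 trans; CH3CN cis, H2O cis, N3 cis (chiral); CH3CN cis, H2O trans, N3 cis.
One of these lacks any improper symmetry element and so occurs as an enantiomeric pair, giving 5 + 1 = 6 stereoisomers in total.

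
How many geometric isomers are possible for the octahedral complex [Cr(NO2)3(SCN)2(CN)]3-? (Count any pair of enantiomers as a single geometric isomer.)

The six octahedral sites form three mutually perpendicular trans pairs.
There are 3 geometric isomers: NO2 mer, SCN trans; NO2 fac, SCN cis; NO2 mer, SCN cis.

3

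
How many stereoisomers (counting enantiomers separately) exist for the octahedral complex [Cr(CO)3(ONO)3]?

The six octahedral sites form three mutually perpendicular trans pairs.
Systematic placement gives 2 geometric isomers: CO mer; CO fac.
Each arrangement has an internal mirror plane or centre of symmetry, so none is chiral.

2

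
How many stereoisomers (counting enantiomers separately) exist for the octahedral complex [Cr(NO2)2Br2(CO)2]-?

6

In an octahedral complex each vertex has one trans partner and four cis neighbours.
The distinct arrangements are (5 in all): NO2 trans, Br trans, CO trans; NO2 cis, Br trans, CO cis; NO2 trans, Br cis, CO cis; NO2 cis, Br cis, CO cis (chiral); NO2 cis, Br cis, CO trans.
One of these lacks any improper symmetry element and so occurs as an enantiomeric pair, giving 5 + 1 = 6 stereoisomers in total.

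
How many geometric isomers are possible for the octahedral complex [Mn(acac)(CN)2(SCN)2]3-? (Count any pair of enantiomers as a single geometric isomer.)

An octahedron has six vertices in three trans pairs; every non-trans pair is cis.
Each acac is bidentate and must span two cis positions.
Systematic placement gives 3 geometric isomers: CN trans, SCN cis; CN cis, SCN cis (chiral); CN cis, SCN trans.

3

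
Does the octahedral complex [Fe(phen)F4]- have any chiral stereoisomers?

no

Each phen is bidentate and must span two cis positions.
Only one geometric arrangement is possible.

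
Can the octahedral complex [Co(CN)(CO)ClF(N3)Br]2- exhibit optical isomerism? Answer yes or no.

An octahedron has six vertices in three trans pairs; every non-trans pair is cis.
Placing the ligands in turn and identifying arrangements related by rotation or reflection leaves 15 distinct geometric isomers.
Of these, 15 lack any improper symmetry element and so occur as enantiomeric pairs, giving 15 + 15 = 30 stereoisomers in total.

yes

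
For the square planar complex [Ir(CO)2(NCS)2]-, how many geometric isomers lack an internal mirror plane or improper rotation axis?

0

In a square planar complex each vertex has one trans partner and two cis neighbours.
The distinct arrangements are (2 in all): CO cis; CO trans.
Each arrangement has an internal mirror plane or centre of symmetry, so none is chiral.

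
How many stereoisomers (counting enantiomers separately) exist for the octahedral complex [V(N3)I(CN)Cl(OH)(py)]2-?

An octahedron has six vertices in three trans pairs; every non-trans pair is cis.
Exhaustive case analysis gives 15 geometric isomers.
Of these, 15 lack any improper symmetry element and so occur as enantiomeric pairs, giving 15 + 15 = 30 stereoisomers in total.

30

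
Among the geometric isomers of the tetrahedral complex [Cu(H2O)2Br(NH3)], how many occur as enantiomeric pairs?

0

All four vertices of a tetrahedron are equivalent and mutually adjacent, so cis/trans isomerism cannot arise.
Only one geometric arrangement is possible.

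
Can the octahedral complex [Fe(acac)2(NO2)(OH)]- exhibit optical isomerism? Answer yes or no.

yes

In an octahedral complex each vertex has one trans partner and four cis neighbours.
Each acac is bidentate and must span two cis positions.
Systematic placement gives 2 geometric isomers: NO2 and OH mutually trans; NO2 and OH mutually cis (chiral).
One of these lacks any improper symmetry element and so occurs as an enantiomeric pair, giving 2 + 1 = 3 stereoisomers in total.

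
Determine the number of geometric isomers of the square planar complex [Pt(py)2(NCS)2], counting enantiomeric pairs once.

2

A square has two trans pairs of vertices; adjacent vertices are cis.
There are 2 geometric isomers: py cis; py trans.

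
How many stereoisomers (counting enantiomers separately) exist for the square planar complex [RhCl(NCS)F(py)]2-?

In a square planar complex each vertex has one trans partner and two cis neighbours.
Systematic placement gives 3 geometric isomers: (Cl/NCS trans, F/py trans); (Cl/py trans, F/NCS trans); (Cl/F trans, NCS/py trans).
Each arrangement has an internal mirror plane or centre of symmetry, so none is chiral.

3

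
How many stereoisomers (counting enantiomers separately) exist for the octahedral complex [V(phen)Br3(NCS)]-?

The six octahedral sites form three mutually perpendicular trans pairs.
Each phen is bidentate and must span two cis positions.
Working through the distinct placements yields 2 geometric isomers: Br mer; Br fac.
Each arrangement has an internal mirror plane or centre of symmetry, so none is chiral.

2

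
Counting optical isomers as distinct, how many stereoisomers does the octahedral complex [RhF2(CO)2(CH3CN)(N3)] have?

Systematic placement gives 6 geometric isomers: F cis, CO cis (3 arrangements, 2 chiral); F trans, CO cis; F cis, CO trans; F trans, CO trans.
Of these, 2 lack any improper symmetry element and so occur as enantiomeric pairs, giving 6 + 2 = 8 stereoisomers in total.

8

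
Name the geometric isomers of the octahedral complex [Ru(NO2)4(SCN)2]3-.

In an octahedral complex each vertex has one trans partner and four cis neighbours.
Working through the distinct placements yields 2 geometric isomers: SCN trans; SCN cis.

cis and trans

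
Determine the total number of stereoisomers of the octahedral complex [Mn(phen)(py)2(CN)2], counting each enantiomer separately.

Each phen is bidentate and must span two cis positions.
Working through the distinct placements yields 3 geometric isomers: py cis, CN trans; py trans, CN cis; py cis, CN cis (chiral).
One of these lacks any improper symmetry element and so occurs as an enantiomeric pair, giving 3 + 1 = 4 stereoisomers in total.

4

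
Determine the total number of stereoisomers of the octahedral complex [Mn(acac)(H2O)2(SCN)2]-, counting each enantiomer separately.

In an octahedral complex each vertex has one trans partner and four cis neighbours.
Each acac is bidentate and must span two cis positions.
There are 3 geometric isomers: H2O trans, SCN cis; H2O cis, SCN cis (chiral); H2O cis, SCN trans.
One of these lacks any improper symmetry element and so occurs as an enantiomeric pair, giving 3 + 1 = 4 stereoisomers in total.

4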